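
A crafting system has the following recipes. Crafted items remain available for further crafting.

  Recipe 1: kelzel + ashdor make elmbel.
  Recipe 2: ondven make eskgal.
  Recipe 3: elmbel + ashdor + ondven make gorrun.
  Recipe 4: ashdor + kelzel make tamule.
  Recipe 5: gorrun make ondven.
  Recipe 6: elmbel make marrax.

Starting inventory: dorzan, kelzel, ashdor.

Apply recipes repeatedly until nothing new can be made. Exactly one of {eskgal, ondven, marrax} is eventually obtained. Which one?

kelzel + ashdor → elmbel (Recipe 1).
elmbel → marrax (Recipe 6).
ondven would need gorrun (Recipe 5), but gorrun is never obtained. eskgal would need ondven (Recipe 2), but ondven is never obtained.

marrax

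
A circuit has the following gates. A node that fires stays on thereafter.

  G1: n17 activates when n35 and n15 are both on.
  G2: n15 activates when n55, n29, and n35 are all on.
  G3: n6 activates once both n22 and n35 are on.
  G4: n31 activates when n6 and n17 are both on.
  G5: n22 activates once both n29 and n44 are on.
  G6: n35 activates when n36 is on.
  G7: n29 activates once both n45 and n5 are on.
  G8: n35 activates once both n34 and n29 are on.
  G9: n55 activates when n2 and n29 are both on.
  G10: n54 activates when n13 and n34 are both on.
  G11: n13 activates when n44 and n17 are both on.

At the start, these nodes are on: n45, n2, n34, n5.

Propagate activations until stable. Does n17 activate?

G7: n45 and n5 on → n29 on.
n2 and n29 are on, so n55 activates (G9).
n34 and n29 are on, so n35 activates (G8).
G2: n55, n29, and n35 on → n15 on.
G1: n35 and n15 on → n17 on.

Yes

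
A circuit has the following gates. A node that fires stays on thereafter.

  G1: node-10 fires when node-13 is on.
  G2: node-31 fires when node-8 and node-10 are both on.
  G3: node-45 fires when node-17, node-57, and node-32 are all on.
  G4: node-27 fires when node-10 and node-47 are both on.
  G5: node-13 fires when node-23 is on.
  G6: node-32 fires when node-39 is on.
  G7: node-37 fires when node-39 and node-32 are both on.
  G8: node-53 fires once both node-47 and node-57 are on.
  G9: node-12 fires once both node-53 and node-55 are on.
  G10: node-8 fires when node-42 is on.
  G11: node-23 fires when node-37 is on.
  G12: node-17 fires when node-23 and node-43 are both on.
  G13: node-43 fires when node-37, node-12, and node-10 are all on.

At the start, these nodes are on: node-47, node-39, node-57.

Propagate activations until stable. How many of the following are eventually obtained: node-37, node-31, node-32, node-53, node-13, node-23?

node-47 and node-57 are on, so node-53 fires (G8).
node-39 is on, so node-32 fires (G6).
node-39 and node-32 are on, so node-37 fires (G7).
G11: node-37 on → node-23 on.
node-23 is on, so node-13 fires (G5).
node-37: reached.
node-31 would need node-8 and node-10 (G2), but node-8 never turns on.
node-32: reached.
node-53: reached.
node-13: reached.
node-23: reached.
Reached: node-37, node-32, node-53, node-13, and node-23 — 5 of the 6.

5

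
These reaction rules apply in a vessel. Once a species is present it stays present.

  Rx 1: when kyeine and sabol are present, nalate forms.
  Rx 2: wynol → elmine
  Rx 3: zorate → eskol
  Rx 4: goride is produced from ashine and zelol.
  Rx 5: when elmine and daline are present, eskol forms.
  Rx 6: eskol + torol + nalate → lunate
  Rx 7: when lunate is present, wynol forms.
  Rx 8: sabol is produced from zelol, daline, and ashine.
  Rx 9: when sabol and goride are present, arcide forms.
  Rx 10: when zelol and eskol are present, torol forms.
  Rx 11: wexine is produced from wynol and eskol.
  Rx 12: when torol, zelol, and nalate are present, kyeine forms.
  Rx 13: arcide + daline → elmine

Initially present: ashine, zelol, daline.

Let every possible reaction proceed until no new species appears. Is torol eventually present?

Yes

zelol, daline, and ashine present → sabol forms (Rx 8).
ashine and zelol present → goride forms (Rx 4).
sabol and goride present → arcide forms (Rx 9).
arcide and daline present → elmine forms (Rx 13).
elmine and daline present → eskol forms (Rx 5).
zelol and eskol present → torol forms (Rx 10).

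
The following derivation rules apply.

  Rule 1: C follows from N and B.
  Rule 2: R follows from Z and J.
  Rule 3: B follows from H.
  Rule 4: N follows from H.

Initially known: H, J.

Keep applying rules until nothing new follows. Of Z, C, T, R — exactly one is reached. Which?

From H, Rule 4 gives N.
From H, Rule 3 gives B.
From N and B, Rule 1 gives C.
No rule produces Z, and it is not given. R would need Z and J (Rule 2), but Z is never established. No rule produces T, and it is not given.

C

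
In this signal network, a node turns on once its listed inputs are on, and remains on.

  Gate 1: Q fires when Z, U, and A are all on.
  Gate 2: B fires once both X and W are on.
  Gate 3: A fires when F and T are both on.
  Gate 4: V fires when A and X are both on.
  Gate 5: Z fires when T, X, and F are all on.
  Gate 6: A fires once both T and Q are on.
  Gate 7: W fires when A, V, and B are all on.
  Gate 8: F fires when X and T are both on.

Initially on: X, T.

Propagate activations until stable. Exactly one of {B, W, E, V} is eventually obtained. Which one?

X and T are on, so F fires (Gate 8).
F and T are on, so A fires (Gate 3).
A and X are on, so V fires (Gate 4).
W would need A, V, and B (Gate 7), but B never turns on. No rule produces E, and it is not given. B would need X and W (Gate 2), but W never turns on.

V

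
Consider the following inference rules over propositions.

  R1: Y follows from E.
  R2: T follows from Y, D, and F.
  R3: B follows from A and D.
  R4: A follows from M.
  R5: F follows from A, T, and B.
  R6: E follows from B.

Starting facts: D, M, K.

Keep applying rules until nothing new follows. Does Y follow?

From M, R4 gives A.
A and D hold, so B follows (R3).
B holds, so E follows (R6).
From E, R1 gives Y.

Yes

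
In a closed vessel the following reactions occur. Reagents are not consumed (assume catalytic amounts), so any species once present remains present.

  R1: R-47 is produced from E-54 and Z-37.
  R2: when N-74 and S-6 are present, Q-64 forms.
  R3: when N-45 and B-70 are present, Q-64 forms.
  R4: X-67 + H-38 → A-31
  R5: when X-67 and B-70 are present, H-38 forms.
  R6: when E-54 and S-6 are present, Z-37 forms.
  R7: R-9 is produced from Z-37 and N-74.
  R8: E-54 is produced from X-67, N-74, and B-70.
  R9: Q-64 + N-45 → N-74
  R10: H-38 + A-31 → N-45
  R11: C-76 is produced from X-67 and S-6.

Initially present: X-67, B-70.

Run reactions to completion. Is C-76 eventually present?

C-76 would need X-67 and S-6 (R11), but S-6 never forms.

No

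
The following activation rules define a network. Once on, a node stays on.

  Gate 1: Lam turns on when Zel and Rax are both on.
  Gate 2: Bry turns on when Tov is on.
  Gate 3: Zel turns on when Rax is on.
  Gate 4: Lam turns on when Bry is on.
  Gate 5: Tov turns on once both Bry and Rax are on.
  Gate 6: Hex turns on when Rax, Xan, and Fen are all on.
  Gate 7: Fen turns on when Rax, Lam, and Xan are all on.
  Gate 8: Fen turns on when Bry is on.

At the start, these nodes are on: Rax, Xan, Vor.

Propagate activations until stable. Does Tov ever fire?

No

Tov would need Bry and Rax (Gate 5), but Bry never turns on.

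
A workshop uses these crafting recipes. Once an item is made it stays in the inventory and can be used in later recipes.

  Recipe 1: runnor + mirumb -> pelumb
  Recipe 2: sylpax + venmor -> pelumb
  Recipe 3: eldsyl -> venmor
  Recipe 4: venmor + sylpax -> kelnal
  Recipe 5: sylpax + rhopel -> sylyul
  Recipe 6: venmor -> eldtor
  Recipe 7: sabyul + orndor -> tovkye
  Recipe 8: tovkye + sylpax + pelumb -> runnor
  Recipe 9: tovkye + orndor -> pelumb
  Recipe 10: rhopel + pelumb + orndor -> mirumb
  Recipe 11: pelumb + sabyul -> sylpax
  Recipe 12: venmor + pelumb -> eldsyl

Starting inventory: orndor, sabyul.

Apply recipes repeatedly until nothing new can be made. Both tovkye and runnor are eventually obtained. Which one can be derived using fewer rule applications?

tovkye

tovkye: sabyul + orndor -> tovkye (Recipe 7). [1 rule application]
runnor: sabyul + orndor -> tovkye (Recipe 7). Using Recipe 9, tovkye and orndor make pelumb. Using Recipe 11, pelumb and sabyul make sylpax. Using Recipe 8, tovkye, sylpax, and pelumb make runnor. [4 rule applications]
tovkye needs fewer.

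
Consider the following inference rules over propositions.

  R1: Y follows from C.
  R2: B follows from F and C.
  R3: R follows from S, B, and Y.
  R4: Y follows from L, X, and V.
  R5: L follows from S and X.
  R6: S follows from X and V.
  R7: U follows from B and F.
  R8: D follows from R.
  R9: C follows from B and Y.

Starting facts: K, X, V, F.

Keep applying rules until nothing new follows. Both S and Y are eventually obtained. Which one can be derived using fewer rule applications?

S: X and V hold, so S follows (R6). [1 rule application]
Y: X and V hold, so S follows (R6). From S and X, R5 gives L. L, X, and V hold, so Y follows (R4). [3 rule applications]
S needs fewer.

S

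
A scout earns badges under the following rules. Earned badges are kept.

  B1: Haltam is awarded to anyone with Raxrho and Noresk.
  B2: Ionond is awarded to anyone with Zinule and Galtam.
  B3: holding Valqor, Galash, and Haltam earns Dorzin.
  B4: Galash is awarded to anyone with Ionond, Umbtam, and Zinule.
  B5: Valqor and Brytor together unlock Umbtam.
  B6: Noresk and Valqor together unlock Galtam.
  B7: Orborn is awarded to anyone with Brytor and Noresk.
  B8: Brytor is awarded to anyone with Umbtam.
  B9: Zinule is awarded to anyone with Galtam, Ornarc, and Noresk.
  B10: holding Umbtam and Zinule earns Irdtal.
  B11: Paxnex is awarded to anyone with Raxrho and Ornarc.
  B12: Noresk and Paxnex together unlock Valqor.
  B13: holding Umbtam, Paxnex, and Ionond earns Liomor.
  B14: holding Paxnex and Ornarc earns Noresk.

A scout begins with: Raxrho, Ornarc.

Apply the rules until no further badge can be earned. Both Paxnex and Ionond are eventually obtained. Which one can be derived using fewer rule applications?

Paxnex

Paxnex: With Raxrho and Ornarc, Paxnex is earned (B11). [1 rule application]
Ionond: With Raxrho and Ornarc, Paxnex is earned (B11). With Paxnex and Ornarc, Noresk is earned (B14). With Noresk and Paxnex, Valqor is earned (B12). With Noresk and Valqor, Galtam is earned (B6). With Galtam, Ornarc, and Noresk, Zinule is earned (B9). With Zinule and Galtam, Ionond is earned (B2). [6 rule applications]
Paxnex needs fewer.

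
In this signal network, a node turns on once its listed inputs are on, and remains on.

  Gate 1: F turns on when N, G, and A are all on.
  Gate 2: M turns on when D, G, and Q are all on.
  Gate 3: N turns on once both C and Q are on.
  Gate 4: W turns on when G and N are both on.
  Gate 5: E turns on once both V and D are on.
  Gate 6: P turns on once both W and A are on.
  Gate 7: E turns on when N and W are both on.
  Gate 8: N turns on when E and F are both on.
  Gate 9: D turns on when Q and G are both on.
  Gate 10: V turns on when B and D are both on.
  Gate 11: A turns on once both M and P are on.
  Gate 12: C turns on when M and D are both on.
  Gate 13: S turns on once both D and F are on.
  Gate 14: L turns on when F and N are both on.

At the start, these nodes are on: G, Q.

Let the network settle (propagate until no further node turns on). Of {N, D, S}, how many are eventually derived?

2

Q and G are on, so D turns on (Gate 9).
D, G, and Q are on, so M turns on (Gate 2).
M and D are on, so C turns on (Gate 12).
Gate 3: C and Q on → N on.
N: reached.
D: reached.
S would need D and F (Gate 13), but F never turns on.
Reached: N and D — 2 of the 3.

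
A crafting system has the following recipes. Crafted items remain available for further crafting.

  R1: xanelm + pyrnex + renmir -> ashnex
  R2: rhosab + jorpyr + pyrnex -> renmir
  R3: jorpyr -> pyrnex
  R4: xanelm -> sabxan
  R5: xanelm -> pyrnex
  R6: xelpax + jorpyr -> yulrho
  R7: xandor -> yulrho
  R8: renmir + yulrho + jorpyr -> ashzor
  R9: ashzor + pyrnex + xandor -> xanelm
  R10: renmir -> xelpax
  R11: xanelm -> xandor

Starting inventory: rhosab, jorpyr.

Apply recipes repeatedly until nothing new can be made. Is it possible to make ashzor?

Yes

Using R3, jorpyr makes pyrnex.
rhosab + jorpyr + pyrnex -> renmir (R2).
Using R10, renmir makes xelpax.
xelpax + jorpyr -> yulrho (R6).
Using R8, renmir, yulrho, and jorpyr make ashzor.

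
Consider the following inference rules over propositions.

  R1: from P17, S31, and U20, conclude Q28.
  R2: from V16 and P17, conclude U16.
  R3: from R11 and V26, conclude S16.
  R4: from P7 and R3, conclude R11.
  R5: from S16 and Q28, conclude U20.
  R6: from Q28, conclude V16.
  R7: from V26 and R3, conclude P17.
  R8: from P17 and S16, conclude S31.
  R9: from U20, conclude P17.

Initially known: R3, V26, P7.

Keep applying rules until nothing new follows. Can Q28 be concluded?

No

Q28 would need P17, S31, and U20 (R1), but U20 is never established.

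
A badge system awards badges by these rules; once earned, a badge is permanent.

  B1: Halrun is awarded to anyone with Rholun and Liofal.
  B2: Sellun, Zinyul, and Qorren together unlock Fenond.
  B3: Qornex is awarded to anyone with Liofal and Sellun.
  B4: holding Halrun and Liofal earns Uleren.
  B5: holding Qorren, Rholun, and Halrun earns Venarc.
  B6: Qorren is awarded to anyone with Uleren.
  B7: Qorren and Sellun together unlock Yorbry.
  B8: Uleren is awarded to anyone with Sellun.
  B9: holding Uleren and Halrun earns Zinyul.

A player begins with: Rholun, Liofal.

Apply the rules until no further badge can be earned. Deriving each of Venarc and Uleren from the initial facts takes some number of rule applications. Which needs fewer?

Uleren: With Rholun and Liofal, Halrun is earned (B1). With Halrun and Liofal, Uleren is earned (B4). [2 rule applications]
Venarc: With Rholun and Liofal, Halrun is earned (B1). With Halrun and Liofal, Uleren is earned (B4). With Uleren, Qorren is earned (B6). With Qorren, Rholun, and Halrun, Venarc is earned (B5). [4 rule applications]
Uleren needs fewer.

Uleren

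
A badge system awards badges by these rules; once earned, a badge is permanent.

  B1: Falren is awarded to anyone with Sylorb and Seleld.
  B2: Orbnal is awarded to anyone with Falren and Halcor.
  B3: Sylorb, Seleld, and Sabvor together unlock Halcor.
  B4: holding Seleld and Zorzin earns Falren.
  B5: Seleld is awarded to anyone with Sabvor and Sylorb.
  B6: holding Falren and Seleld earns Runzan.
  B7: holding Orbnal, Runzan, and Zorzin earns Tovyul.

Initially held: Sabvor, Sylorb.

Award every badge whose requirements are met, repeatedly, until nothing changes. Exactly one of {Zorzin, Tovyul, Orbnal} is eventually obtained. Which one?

Orbnal

With Sabvor and Sylorb, Seleld is earned (B5).
With Sylorb and Seleld, Falren is earned (B1).
With Sylorb, Seleld, and Sabvor, Halcor is earned (B3).
With Falren and Halcor, Orbnal is earned (B2).
Tovyul would need Orbnal, Runzan, and Zorzin (B7), but Zorzin is never earned. No rule produces Zorzin, and it is not given.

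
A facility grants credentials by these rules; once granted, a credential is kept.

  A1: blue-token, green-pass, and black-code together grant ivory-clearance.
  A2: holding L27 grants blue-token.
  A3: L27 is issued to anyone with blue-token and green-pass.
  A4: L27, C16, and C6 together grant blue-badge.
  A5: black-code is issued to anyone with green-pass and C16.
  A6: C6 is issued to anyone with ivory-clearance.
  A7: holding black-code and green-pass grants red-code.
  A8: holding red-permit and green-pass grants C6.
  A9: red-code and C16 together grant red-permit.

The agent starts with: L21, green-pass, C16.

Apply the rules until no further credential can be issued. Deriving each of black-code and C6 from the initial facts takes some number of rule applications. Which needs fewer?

black-code: Holding green-pass and C16 grants black-code (A5). [1 rule application]
C6: Holding green-pass and C16 grants black-code (A5). Holding black-code and green-pass grants red-code (A7). Holding red-code and C16 grants red-permit (A9). Holding red-permit and green-pass grants C6 (A8). [4 rule applications]
black-code needs fewer.

black-code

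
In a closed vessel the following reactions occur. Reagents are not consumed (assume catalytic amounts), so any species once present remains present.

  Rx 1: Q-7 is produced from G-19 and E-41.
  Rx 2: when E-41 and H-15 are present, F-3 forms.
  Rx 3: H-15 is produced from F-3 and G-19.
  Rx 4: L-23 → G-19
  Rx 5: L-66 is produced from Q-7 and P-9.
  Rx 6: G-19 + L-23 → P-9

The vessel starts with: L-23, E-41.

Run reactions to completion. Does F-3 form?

F-3 would need E-41 and H-15 (Rx 2), but H-15 never forms.

No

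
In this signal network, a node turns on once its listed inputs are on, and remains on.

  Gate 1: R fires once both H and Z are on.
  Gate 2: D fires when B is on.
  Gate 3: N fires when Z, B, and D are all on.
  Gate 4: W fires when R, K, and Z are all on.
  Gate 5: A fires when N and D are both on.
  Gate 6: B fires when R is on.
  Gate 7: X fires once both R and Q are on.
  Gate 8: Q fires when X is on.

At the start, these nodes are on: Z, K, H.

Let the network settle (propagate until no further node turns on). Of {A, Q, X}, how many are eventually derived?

H and Z are on, so R fires (Gate 1).
Gate 6: R on → B on.
B is on, so D fires (Gate 2).
Gate 3: Z, B, and D on → N on.
Gate 5: N and D on → A on.
A: reached.
Q would need X (Gate 8), but X never turns on.
X would need R and Q (Gate 7), but Q never turns on.
Reached: A — 1 of the 3.

1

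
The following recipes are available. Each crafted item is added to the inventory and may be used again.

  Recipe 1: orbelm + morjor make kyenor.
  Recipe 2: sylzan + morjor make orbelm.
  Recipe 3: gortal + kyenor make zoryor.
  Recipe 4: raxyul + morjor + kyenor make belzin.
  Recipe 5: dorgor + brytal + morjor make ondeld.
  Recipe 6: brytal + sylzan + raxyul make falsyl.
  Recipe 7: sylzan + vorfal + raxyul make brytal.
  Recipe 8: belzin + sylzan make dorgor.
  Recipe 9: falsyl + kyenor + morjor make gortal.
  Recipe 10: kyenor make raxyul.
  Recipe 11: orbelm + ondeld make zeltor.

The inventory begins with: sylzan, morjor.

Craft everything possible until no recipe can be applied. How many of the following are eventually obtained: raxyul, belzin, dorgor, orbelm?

4

Using Recipe 2, sylzan and morjor make orbelm.
Using Recipe 1, orbelm and morjor make kyenor.
Using Recipe 10, kyenor makes raxyul.
raxyul + morjor + kyenor → belzin (Recipe 4).
Using Recipe 8, belzin and sylzan make dorgor.
raxyul: reached.
belzin: reached.
dorgor: reached.
orbelm: reached.
All 4 are reached.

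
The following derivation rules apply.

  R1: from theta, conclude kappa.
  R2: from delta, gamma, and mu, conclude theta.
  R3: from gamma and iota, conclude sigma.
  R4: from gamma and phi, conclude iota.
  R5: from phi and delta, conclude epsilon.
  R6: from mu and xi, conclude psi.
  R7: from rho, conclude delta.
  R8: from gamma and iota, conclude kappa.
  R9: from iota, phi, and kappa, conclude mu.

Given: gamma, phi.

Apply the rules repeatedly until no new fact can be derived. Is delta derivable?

No

delta would need rho (R7), but rho is never established.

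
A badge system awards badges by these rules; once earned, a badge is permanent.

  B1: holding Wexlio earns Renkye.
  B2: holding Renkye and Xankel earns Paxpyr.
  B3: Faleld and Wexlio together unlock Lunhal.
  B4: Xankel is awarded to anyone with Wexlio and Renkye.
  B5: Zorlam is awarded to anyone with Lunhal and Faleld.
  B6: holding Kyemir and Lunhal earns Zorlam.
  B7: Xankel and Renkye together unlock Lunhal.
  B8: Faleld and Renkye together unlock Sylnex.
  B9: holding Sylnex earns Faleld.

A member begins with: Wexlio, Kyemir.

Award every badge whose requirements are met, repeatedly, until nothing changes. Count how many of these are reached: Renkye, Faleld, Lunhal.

With Wexlio, Renkye is earned (B1).
With Wexlio and Renkye, Xankel is earned (B4).
With Xankel and Renkye, Lunhal is earned (B7).
Renkye: reached.
Faleld would need Sylnex (B9), but Sylnex is never earned.
Lunhal: reached.
Reached: Renkye and Lunhal — 2 of the 3.

2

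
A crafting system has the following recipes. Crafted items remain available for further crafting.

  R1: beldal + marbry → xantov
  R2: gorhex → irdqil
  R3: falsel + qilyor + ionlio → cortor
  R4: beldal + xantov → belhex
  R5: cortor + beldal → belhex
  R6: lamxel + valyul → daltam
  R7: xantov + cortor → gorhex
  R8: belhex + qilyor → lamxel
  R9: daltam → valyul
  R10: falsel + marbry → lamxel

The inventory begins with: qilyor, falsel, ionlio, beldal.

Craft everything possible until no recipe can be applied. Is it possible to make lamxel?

Using R3, falsel, qilyor, and ionlio make cortor.
Using R5, cortor and beldal make belhex.
belhex + qilyor → lamxel (R8).

Yes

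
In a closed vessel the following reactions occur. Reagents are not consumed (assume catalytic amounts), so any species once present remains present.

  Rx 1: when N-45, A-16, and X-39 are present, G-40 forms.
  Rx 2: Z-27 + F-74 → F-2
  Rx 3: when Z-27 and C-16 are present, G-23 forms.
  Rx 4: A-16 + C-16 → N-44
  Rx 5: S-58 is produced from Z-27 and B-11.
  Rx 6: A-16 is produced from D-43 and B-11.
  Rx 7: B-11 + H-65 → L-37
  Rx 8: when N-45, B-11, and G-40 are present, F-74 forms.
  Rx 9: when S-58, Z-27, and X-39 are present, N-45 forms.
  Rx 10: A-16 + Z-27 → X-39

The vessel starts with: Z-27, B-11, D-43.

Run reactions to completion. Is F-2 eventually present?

D-43 and B-11 present → A-16 forms (Rx 6).
Z-27 and B-11 present → S-58 forms (Rx 5).
A-16 and Z-27 present → X-39 forms (Rx 10).
S-58, Z-27, and X-39 present → N-45 forms (Rx 9).
N-45, A-16, and X-39 present → G-40 forms (Rx 1).
N-45, B-11, and G-40 present → F-74 forms (Rx 8).
Z-27 and F-74 present → F-2 forms (Rx 2).

Yes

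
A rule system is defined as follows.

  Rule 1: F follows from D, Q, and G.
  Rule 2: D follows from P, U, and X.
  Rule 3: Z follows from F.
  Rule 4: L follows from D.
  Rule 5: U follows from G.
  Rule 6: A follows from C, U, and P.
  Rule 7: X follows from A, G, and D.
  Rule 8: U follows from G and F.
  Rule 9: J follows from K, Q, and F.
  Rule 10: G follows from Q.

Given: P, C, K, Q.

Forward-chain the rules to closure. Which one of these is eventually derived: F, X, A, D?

A

From Q, Rule 10 gives G.
From G, Rule 5 gives U.
C, U, and P hold, so A follows (Rule 6).
D would need P, U, and X (Rule 2), but X is never established. X would need A, G, and D (Rule 7), but D is never established. F would need D, Q, and G (Rule 1), but D is never established.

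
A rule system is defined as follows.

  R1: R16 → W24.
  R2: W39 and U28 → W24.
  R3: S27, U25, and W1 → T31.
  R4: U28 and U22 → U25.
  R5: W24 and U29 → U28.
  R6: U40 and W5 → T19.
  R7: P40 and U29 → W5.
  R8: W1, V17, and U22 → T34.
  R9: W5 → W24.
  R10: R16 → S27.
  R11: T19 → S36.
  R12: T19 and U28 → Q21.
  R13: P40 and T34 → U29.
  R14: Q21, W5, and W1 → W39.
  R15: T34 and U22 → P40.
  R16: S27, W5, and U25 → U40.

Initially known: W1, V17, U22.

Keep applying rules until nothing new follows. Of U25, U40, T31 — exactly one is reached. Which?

U25

From W1, V17, and U22, R8 gives T34.
T34 and U22 hold, so P40 follows (R15).
P40 and T34 hold, so U29 follows (R13).
From P40 and U29, R7 gives W5.
W5 holds, so W24 follows (R9).
From W24 and U29, R5 gives U28.
U28 and U22 hold, so U25 follows (R4).
U40 would need S27, W5, and U25 (R16), but S27 is never established. T31 would need S27, U25, and W1 (R3), but S27 is never established.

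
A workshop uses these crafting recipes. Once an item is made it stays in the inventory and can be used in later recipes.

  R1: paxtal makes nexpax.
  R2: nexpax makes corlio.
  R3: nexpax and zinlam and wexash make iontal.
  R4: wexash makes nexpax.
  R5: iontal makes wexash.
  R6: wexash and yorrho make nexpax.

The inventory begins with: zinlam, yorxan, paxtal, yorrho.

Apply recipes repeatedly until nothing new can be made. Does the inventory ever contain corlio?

Yes

Using R1, paxtal makes nexpax.
Using R2, nexpax makes corlio.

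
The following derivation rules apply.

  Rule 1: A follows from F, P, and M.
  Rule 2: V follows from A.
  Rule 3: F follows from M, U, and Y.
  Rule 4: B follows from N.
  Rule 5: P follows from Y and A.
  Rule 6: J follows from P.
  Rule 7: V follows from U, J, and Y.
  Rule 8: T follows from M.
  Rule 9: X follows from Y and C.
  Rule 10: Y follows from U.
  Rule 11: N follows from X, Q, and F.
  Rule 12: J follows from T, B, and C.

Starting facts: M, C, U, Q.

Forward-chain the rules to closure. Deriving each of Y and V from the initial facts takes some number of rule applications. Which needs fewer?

Y

Y: U holds, so Y follows (Rule 10). [1 rule application]
V: M holds, so T follows (Rule 8). From U, Rule 10 gives Y. M, U, and Y hold, so F follows (Rule 3). From Y and C, Rule 9 gives X. X, Q, and F hold, so N follows (Rule 11). N holds, so B follows (Rule 4). From T, B, and C, Rule 12 gives J. From U, J, and Y, Rule 7 gives V. [8 rule applications]
Y needs fewer.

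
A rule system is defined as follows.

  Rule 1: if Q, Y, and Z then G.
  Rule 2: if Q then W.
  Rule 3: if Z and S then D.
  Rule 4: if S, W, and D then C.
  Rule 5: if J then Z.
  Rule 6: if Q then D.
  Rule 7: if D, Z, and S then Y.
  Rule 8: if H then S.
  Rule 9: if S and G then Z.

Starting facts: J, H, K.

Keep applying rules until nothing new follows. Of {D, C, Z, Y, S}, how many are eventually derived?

From J, Rule 5 gives Z.
From H, Rule 8 gives S.
From Z and S, Rule 3 gives D.
D, Z, and S hold, so Y follows (Rule 7).
D: reached.
C would need S, W, and D (Rule 4), but W is never established.
Z: reached.
Y: reached.
S: reached.
Reached: D, Z, Y, and S — 4 of the 5.

4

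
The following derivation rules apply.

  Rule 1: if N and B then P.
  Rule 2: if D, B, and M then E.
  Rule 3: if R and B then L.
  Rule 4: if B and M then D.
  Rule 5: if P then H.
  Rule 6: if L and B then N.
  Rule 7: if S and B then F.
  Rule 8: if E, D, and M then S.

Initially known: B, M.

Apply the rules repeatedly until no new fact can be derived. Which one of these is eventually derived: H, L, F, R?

From B and M, Rule 4 gives D.
D, B, and M hold, so E follows (Rule 2).
From E, D, and M, Rule 8 gives S.
S and B hold, so F follows (Rule 7).
No rule produces R, and it is not given. H would need P (Rule 5), but P is never established. L would need R and B (Rule 3), but R is never established.

F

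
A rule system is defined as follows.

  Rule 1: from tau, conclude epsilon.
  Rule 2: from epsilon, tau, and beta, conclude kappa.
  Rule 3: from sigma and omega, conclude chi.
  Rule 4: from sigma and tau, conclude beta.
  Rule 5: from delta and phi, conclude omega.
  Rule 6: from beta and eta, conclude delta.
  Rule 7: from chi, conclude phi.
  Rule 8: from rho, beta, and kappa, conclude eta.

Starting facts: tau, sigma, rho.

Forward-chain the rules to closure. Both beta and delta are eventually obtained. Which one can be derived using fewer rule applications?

beta

beta: sigma and tau hold, so beta follows (Rule 4). [1 rule application]
delta: From sigma and tau, Rule 4 gives beta. From tau, Rule 1 gives epsilon. epsilon, tau, and beta hold, so kappa follows (Rule 2). rho, beta, and kappa hold, so eta follows (Rule 8). beta and eta hold, so delta follows (Rule 6). [5 rule applications]
beta needs fewer.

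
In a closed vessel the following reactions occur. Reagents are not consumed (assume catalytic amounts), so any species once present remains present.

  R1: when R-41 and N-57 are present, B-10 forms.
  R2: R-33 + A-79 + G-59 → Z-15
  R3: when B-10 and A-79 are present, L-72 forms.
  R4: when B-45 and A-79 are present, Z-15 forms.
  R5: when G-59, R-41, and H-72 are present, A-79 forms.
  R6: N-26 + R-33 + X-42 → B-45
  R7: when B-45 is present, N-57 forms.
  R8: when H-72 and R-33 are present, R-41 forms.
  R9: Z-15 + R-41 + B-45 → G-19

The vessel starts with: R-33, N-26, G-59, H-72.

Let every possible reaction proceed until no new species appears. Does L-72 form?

No

L-72 would need B-10 and A-79 (R3), but B-10 never forms.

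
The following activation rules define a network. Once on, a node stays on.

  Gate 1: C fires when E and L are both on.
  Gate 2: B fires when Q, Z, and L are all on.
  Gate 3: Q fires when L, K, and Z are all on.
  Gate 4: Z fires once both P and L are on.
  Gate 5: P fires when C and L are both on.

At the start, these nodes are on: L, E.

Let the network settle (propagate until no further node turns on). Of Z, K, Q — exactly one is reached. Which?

Gate 1: E and L on → C on.
C and L are on, so P fires (Gate 5).
P and L are on, so Z fires (Gate 4).
Q would need L, K, and Z (Gate 3), but K never turns on. No rule produces K, and it is not given.

Z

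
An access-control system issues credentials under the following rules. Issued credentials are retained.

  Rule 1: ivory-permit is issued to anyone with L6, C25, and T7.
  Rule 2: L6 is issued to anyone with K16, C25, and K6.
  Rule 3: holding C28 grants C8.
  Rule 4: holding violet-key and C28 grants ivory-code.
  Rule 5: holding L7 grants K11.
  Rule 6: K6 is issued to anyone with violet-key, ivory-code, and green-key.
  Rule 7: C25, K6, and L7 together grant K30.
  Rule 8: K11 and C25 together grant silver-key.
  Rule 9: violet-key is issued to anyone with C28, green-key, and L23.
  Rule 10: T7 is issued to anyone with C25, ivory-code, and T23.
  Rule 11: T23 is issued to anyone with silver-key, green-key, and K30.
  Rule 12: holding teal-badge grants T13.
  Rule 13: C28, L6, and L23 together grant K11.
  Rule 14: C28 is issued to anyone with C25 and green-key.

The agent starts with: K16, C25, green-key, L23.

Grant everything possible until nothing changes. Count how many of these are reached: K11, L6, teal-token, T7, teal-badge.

2

Holding C25 and green-key grants C28 (Rule 14).
Holding C28, green-key, and L23 grants violet-key (Rule 9).
Holding violet-key and C28 grants ivory-code (Rule 4).
Holding violet-key, ivory-code, and green-key grants K6 (Rule 6).
Holding K16, C25, and K6 grants L6 (Rule 2).
Holding C28, L6, and L23 grants K11 (Rule 13).
K11: reached.
L6: reached.
No rule produces teal-token, and it is not given.
T7 would need C25, ivory-code, and T23 (Rule 10), but T23 is never granted.
No rule produces teal-badge, and it is not given.
Reached: K11 and L6 — 2 of the 5.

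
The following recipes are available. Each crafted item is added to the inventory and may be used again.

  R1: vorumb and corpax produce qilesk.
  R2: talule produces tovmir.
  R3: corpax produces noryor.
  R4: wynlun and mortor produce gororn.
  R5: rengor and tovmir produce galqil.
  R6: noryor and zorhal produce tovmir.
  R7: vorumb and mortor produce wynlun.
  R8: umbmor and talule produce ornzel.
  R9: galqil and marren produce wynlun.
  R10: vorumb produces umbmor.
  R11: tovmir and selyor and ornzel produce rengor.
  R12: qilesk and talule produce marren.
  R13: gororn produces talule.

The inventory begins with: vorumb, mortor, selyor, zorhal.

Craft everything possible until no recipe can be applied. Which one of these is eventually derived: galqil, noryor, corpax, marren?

Using R7, vorumb and mortor make wynlun.
vorumb → umbmor (R10).
Using R4, wynlun and mortor make gororn.
Using R13, gororn makes talule.
Using R8, umbmor and talule make ornzel.
talule → tovmir (R2).
Using R11, tovmir, selyor, and ornzel make rengor.
rengor and tovmir → galqil (R5).
noryor would need corpax (R3), but corpax is never obtained. marren would need qilesk and talule (R12), but qilesk is never obtained. No rule produces corpax, and it is not given.

galqil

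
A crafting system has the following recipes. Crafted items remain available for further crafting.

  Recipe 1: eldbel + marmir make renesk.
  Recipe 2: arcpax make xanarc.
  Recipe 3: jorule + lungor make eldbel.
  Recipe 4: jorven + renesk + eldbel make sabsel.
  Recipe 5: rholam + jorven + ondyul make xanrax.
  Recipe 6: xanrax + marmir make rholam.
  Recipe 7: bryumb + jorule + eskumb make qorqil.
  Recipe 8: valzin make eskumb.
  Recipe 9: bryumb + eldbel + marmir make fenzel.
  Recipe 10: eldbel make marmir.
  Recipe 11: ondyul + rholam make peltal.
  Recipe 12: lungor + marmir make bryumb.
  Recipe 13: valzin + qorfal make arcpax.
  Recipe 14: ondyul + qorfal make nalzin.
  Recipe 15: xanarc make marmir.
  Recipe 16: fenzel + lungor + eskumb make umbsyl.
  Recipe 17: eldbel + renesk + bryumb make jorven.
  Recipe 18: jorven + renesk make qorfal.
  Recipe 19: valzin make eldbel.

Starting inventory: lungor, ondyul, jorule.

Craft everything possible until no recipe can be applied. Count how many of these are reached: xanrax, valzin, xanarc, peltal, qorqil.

xanrax would need rholam, jorven, and ondyul (Recipe 5), but rholam is never obtained.
No rule produces valzin, and it is not given.
xanarc would need arcpax (Recipe 2), but arcpax is never obtained.
peltal would need ondyul and rholam (Recipe 11), but rholam is never obtained.
qorqil would need bryumb, jorule, and eskumb (Recipe 7), but eskumb is never obtained.
None of the 5 are reached.

0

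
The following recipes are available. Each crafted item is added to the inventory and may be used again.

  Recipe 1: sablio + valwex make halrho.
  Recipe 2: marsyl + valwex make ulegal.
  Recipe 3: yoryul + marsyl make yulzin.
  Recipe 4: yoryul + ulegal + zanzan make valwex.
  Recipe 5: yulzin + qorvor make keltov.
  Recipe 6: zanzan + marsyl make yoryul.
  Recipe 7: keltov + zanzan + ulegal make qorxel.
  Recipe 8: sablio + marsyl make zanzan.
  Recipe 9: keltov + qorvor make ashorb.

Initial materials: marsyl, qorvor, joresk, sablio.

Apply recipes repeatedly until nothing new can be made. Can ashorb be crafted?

sablio + marsyl → zanzan (Recipe 8).
Using Recipe 6, zanzan and marsyl make yoryul.
yoryul + marsyl → yulzin (Recipe 3).
yulzin + qorvor → keltov (Recipe 5).
Using Recipe 9, keltov and qorvor make ashorb.

Yes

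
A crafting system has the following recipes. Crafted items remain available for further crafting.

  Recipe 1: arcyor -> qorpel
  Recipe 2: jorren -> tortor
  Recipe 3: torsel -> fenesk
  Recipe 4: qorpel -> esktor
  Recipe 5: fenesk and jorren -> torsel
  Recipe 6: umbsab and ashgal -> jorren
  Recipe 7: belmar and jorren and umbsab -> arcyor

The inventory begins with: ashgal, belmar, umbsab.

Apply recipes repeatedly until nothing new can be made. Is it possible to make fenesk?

No

fenesk would need torsel (Recipe 3), but torsel is never obtained.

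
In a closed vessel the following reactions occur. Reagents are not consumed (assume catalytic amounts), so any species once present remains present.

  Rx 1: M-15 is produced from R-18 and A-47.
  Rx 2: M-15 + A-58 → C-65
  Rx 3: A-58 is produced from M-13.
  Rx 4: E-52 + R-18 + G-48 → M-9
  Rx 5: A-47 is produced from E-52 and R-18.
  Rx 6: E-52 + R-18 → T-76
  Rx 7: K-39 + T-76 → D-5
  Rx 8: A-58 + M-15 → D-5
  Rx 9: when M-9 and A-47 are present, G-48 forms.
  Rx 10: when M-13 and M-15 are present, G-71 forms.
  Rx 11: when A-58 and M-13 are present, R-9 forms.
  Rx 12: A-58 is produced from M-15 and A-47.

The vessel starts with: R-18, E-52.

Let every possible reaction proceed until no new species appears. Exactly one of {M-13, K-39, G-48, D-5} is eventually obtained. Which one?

D-5

E-52 and R-18 present → A-47 forms (Rx 5).
R-18 and A-47 present → M-15 forms (Rx 1).
M-15 and A-47 present → A-58 forms (Rx 12).
A-58 and M-15 present → D-5 forms (Rx 8).
G-48 would need M-9 and A-47 (Rx 9), but M-9 never forms. No rule produces M-13, and it is not given. No rule produces K-39, and it is not given.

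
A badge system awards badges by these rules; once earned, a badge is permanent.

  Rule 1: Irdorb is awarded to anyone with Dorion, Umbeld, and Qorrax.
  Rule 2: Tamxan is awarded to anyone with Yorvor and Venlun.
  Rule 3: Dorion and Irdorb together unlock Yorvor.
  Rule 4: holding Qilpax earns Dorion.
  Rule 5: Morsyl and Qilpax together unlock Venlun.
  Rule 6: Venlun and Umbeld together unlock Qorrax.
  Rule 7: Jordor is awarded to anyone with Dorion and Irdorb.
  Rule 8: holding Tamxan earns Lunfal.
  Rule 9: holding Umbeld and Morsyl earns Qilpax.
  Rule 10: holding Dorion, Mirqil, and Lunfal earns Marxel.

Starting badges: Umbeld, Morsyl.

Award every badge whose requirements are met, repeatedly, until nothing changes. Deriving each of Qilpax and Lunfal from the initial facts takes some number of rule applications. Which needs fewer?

Qilpax: With Umbeld and Morsyl, Qilpax is earned (Rule 9). [1 rule application]
Lunfal: With Umbeld and Morsyl, Qilpax is earned (Rule 9). With Morsyl and Qilpax, Venlun is earned (Rule 5). With Qilpax, Dorion is earned (Rule 4). With Venlun and Umbeld, Qorrax is earned (Rule 6). With Dorion, Umbeld, and Qorrax, Irdorb is earned (Rule 1). With Dorion and Irdorb, Yorvor is earned (Rule 3). With Yorvor and Venlun, Tamxan is earned (Rule 2). With Tamxan, Lunfal is earned (Rule 8). [8 rule applications]
Qilpax needs fewer.

Qilpax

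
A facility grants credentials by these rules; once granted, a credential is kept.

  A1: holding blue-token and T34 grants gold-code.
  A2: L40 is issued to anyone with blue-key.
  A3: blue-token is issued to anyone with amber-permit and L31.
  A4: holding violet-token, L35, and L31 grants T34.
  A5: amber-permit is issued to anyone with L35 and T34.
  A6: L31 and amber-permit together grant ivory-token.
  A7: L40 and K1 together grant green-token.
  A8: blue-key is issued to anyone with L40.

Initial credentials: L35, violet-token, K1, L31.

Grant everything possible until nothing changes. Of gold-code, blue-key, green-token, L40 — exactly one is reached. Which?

Holding violet-token, L35, and L31 grants T34 (A4).
Holding L35 and T34 grants amber-permit (A5).
Holding amber-permit and L31 grants blue-token (A3).
Holding blue-token and T34 grants gold-code (A1).
blue-key would need L40 (A8), but L40 is never granted. green-token would need L40 and K1 (A7), but L40 is never granted. L40 would need blue-key (A2), but blue-key is never granted.

gold-code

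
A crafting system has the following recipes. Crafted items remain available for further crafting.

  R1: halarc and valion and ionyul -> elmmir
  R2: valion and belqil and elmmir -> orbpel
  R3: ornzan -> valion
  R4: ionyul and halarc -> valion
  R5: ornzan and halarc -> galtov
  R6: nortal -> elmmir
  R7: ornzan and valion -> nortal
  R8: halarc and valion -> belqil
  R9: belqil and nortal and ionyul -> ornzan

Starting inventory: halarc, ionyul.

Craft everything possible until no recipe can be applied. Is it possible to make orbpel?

Yes

ionyul and halarc -> valion (R4).
Using R1, halarc, valion, and ionyul make elmmir.
Using R8, halarc and valion make belqil.
Using R2, valion, belqil, and elmmir make orbpel.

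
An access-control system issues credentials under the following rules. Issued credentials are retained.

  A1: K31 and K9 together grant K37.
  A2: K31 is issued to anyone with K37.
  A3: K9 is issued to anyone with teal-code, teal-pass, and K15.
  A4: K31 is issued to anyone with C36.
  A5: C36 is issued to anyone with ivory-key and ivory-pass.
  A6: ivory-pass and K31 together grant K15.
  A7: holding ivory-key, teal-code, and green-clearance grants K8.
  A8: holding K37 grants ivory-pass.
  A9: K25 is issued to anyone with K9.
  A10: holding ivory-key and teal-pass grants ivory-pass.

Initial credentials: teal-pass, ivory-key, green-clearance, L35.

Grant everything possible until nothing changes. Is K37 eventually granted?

K37 would need K31 and K9 (A1), but K9 is never granted.

No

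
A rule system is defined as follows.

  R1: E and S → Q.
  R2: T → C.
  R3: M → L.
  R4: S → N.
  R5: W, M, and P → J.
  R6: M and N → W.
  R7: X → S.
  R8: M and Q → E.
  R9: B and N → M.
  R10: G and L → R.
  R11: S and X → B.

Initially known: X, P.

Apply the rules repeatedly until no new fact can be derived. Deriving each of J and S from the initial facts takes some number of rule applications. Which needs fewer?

S

S: X holds, so S follows (R7). [1 rule application]
J: From X, R7 gives S. From S, R4 gives N. From S and X, R11 gives B. From B and N, R9 gives M. M and N hold, so W follows (R6). W, M, and P hold, so J follows (R5). [6 rule applications]
S needs fewer.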